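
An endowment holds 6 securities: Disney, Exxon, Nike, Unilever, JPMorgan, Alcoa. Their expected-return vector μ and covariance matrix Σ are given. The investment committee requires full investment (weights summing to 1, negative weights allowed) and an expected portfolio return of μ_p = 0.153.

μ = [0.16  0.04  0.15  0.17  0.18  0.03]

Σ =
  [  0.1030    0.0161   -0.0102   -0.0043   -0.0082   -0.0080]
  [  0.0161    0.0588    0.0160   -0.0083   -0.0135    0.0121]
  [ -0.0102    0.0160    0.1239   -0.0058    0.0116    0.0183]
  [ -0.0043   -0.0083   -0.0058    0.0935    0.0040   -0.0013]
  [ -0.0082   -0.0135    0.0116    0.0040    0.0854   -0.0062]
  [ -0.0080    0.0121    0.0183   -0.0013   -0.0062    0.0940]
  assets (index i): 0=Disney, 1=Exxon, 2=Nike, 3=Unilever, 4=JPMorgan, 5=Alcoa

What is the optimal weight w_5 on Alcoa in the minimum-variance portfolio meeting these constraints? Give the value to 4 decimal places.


x=Σ⁻¹μ = [1.8575  0.5603  1.1276  1.9360  2.1566  0.3546]
y=Σ⁻¹𝟙 = [10.0811  16.1368  4.5899  12.3804  14.7271  9.6681]
a=μᵀx=1.216685  b=𝟙ᵀx=7.992511  c=𝟙ᵀy=67.583343  D=ac−b²=18.347372
λ₁=(c·0.153−b)/D = (67.583343·0.153−7.992511)/18.347372 = 0.127961
λ₂=(a−b·0.153)/D = (1.216685−7.992511·0.153)/18.347372 = -0.000336
w* = 0.127961·x + -0.000336·y:
  w_0 = 0.127961·1.8575 + -0.000336·10.0811 = 0.2343  (Disney)
  w_1 = 0.127961·0.5603 + -0.000336·16.1368 = 0.0663  (Exxon)
  w_2 = 0.127961·1.1276 + -0.000336·4.5899 = 0.1427  (Nike)
  w_3 = 0.127961·1.9360 + -0.000336·12.3804 = 0.2436  (Unilever)
  w_4 = 0.127961·2.1566 + -0.000336·14.7271 = 0.2710  (JPMorgan)
  w_5 = 0.127961·0.3546 + -0.000336·9.6681 = 0.0421  (Alcoa)
Σw_i=1.0000  μᵀw=0.1530
σ²=wᵀΣw=λ₁·μ_p+λ₂ = 0.127961·0.153 + -0.000336 = 0.019242 ≈ 0.0192

0.0421


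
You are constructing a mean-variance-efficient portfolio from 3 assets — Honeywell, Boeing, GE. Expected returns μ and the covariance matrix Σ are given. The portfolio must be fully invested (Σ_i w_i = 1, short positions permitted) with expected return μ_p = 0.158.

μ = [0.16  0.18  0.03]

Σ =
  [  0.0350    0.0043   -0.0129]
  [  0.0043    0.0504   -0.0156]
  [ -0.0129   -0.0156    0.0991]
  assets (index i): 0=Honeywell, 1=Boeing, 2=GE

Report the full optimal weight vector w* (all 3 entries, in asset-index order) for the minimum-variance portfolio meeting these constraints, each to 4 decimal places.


u=Σ⁻¹μ = [4.6717  3.6317  1.4825]
v=Σ⁻¹𝟙 = [32.3782  22.6083  17.8645]
a=μᵀu=1.445655  b=𝟙ᵀu=9.785938  c=𝟙ᵀv=72.850950  D=ac−b²=9.552739
λ₁=(c·0.158−b)/D = (72.850950·0.158−9.785938)/9.552739 = 0.180525
λ₂=(a−b·0.158)/D = (1.445655−9.785938·0.158)/9.552739 = -0.010523
w* = 0.180525·u + -0.010523·v:
  w_0 = 0.180525·4.6717 + -0.010523·32.3782 = 0.5026  (Honeywell)
  w_1 = 0.180525·3.6317 + -0.010523·22.6083 = 0.4177  (Boeing)
  w_2 = 0.180525·1.4825 + -0.010523·17.8645 = 0.0796  (GE)
Σw_i=1.0000  μᵀw=0.1580
σ²=wᵀΣw=λ₁·μ_p+λ₂ = 0.180525·0.158 + -0.010523 = 0.018000 ≈ 0.0180

0.5026  0.4177  0.0796


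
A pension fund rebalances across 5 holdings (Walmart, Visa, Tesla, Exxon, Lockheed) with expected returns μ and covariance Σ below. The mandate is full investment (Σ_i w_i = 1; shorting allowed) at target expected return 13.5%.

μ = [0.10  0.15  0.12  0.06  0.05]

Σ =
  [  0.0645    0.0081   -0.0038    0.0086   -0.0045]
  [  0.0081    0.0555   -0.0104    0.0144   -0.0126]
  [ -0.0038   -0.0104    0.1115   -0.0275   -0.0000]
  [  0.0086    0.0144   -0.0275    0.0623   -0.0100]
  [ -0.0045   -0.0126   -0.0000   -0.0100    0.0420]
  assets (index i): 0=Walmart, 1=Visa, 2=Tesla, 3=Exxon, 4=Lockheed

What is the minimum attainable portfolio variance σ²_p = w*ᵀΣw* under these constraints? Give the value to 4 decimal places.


g=Σ⁻¹μ = [1.2756  3.0956  1.7136  1.2373  2.5504]
h=Σ⁻¹𝟙 = [13.3401  21.8281  17.0475  22.6577  37.1819]
a=μᵀg=0.999291  b=𝟙ᵀg=9.872480  c=𝟙ᵀh=112.055303  D=ac−b²=14.509974
λ₁=(c·0.135−b)/D = (112.055303·0.135−9.872480)/14.509974 = 0.362164
λ₂=(a−b·0.135)/D = (0.999291−9.872480·0.135)/14.509974 = -0.022984
w* = 0.362164·g + -0.022984·h:
  w_0 = 0.362164·1.2756 + -0.022984·13.3401 = 0.1554  (Walmart)
  w_1 = 0.362164·3.0956 + -0.022984·21.8281 = 0.6194  (Visa)
  w_2 = 0.362164·1.7136 + -0.022984·17.0475 = 0.2288  (Tesla)
  w_3 = 0.362164·1.2373 + -0.022984·22.6577 = -0.0727  (Exxon)
  w_4 = 0.362164·2.5504 + -0.022984·37.1819 = 0.0691  (Lockheed)
Σw_i=1.0000  μᵀw=0.1350
σ²=wᵀΣw=λ₁·μ_p+λ₂ = 0.362164·0.135 + -0.022984 = 0.025908 ≈ 0.0259

0.0259


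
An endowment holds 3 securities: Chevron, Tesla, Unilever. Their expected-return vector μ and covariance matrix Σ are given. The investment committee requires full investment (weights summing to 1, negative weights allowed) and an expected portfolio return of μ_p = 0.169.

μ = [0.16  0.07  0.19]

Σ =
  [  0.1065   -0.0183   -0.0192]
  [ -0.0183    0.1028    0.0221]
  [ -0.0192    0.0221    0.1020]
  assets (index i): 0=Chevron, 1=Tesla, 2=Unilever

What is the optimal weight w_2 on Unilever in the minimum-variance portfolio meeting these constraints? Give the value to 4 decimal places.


0.4990

u=Σ⁻¹μ = [1.9825  0.5802  2.1102]
v=Σ⁻¹𝟙 = [12.9033  9.8538  10.0978]
a=μᵀu=0.758749  b=𝟙ᵀu=4.672874  c=𝟙ᵀv=32.854883  D=ac−b²=3.092853
λ₁=(c·0.169−b)/D = (32.854883·0.169−4.672874)/3.092853 = 0.284398
λ₂=(a−b·0.169)/D = (0.758749−4.672874·0.169)/3.092853 = -0.010012
w* = 0.284398·u + -0.010012·v:
  w_0 = 0.284398·1.9825 + -0.010012·12.9033 = 0.4346  (Chevron)
  w_1 = 0.284398·0.5802 + -0.010012·9.8538 = 0.0663  (Tesla)
  w_2 = 0.284398·2.1102 + -0.010012·10.0978 = 0.4990  (Unilever)
Σw_i=1.0000  μᵀw=0.1690
σ²=wᵀΣw=λ₁·μ_p+λ₂ = 0.284398·0.169 + -0.010012 = 0.038051 ≈ 0.0381


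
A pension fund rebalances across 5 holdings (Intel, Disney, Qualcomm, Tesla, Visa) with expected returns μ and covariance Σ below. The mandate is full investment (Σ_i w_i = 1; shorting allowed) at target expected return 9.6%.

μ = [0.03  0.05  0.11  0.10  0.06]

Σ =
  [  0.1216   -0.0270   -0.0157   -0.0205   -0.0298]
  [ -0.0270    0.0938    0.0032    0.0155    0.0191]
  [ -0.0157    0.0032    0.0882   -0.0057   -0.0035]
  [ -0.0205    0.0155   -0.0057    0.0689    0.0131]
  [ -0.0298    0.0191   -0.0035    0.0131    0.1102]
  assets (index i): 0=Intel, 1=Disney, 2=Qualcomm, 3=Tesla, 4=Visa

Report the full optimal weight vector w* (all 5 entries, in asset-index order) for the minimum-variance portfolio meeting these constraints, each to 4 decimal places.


u=Σ⁻¹μ = [0.9502  0.3585  1.5345  1.6683  0.5897]
v=Σ⁻¹𝟙 = [17.9895  10.3597  15.6728  16.8087  10.6432]
a=μᵀu=0.417435  b=𝟙ᵀu=5.101141  c=𝟙ᵀv=71.473905  D=ac−b²=3.814072
λ₁=(c·0.096−b)/D = (71.473905·0.096−5.101141)/3.814072 = 0.461542
λ₂=(a−b·0.096)/D = (0.417435−5.101141·0.096)/3.814072 = -0.018949
w* = 0.461542·u + -0.018949·v:
  w_0 = 0.461542·0.9502 + -0.018949·17.9895 = 0.0977  (Intel)
  w_1 = 0.461542·0.3585 + -0.018949·10.3597 = -0.0309  (Disney)
  w_2 = 0.461542·1.5345 + -0.018949·15.6728 = 0.4113  (Qualcomm)
  w_3 = 0.461542·1.6683 + -0.018949·16.8087 = 0.4515  (Tesla)
  w_4 = 0.461542·0.5897 + -0.018949·10.6432 = 0.0705  (Visa)
Σw_i=1.0000  μᵀw=0.0960
σ²=wᵀΣw=λ₁·μ_p+λ₂ = 0.461542·0.096 + -0.018949 = 0.025359 ≈ 0.0254

0.0977  -0.0309  0.4113  0.4515  0.0705


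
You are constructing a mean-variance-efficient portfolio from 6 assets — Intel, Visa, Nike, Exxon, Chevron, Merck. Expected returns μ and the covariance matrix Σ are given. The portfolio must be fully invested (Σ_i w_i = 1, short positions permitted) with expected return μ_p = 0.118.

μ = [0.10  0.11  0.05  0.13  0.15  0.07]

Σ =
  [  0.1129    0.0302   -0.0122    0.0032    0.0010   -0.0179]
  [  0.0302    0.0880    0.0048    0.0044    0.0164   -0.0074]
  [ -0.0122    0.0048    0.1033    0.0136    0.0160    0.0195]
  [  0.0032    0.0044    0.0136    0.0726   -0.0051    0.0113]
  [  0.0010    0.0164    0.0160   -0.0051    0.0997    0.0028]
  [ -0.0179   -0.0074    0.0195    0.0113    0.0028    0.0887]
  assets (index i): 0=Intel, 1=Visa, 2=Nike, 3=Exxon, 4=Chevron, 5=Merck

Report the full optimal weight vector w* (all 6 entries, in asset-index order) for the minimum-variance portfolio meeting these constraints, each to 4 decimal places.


x=Σ⁻¹μ = [0.7495  0.7014  -0.0518  1.7109  1.4565  0.7464]
y=Σ⁻¹𝟙 = [8.9798  6.8171  5.7081  10.7926  8.1523  10.7677]
a=μᵀx=0.642653  b=𝟙ᵀx=5.312881  c=𝟙ᵀy=51.217532  D=ac−b²=4.688395
λ₁=(c·0.118−b)/D = (51.217532·0.118−5.312881)/4.688395 = 0.155872
λ₂=(a−b·0.118)/D = (0.642653−5.312881·0.118)/4.688395 = 0.003356
w* = 0.155872·x + 0.003356·y:
  w_0 = 0.155872·0.7495 + 0.003356·8.9798 = 0.1470  (Intel)
  w_1 = 0.155872·0.7014 + 0.003356·6.8171 = 0.1322  (Visa)
  w_2 = 0.155872·-0.0518 + 0.003356·5.7081 = 0.0111  (Nike)
  w_3 = 0.155872·1.7109 + 0.003356·10.7926 = 0.3029  (Exxon)
  w_4 = 0.155872·1.4565 + 0.003356·8.1523 = 0.2544  (Chevron)
  w_5 = 0.155872·0.7464 + 0.003356·10.7677 = 0.1525  (Merck)
Σw_i=1.0000  μᵀw=0.1180
σ²=wᵀΣw=λ₁·μ_p+λ₂ = 0.155872·0.118 + 0.003356 = 0.021749 ≈ 0.0217

0.1470  0.1322  0.0111  0.3029  0.2544  0.1525


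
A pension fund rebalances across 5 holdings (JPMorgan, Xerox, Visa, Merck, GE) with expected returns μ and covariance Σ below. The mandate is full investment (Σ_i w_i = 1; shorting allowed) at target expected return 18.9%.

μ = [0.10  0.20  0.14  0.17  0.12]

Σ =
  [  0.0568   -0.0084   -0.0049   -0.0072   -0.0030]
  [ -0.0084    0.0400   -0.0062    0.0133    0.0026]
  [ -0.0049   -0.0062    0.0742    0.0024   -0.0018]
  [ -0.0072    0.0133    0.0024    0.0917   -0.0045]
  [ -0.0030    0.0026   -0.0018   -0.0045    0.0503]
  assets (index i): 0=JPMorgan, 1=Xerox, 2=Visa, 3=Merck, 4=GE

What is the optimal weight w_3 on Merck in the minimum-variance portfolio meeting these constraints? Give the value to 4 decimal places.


0.0932

g=Σ⁻¹μ = [3.0896  5.4293  2.5611  1.3648  2.5031]
h=Σ⁻¹𝟙 = [25.6930  28.6513  17.7846  9.3519  21.4052]
a=μᵀg=2.285755  b=𝟙ᵀg=14.947859  c=𝟙ᵀh=102.886063  D=ac−b²=11.733877
λ₁=(c·0.189−b)/D = (102.886063·0.189−14.947859)/11.733877 = 0.383301
λ₂=(a−b·0.189)/D = (2.285755−14.947859·0.189)/11.733877 = -0.045969
w* = 0.383301·g + -0.045969·h:
  w_0 = 0.383301·3.0896 + -0.045969·25.6930 = 0.0032  (JPMorgan)
  w_1 = 0.383301·5.4293 + -0.045969·28.6513 = 0.7640  (Xerox)
  w_2 = 0.383301·2.5611 + -0.045969·17.7846 = 0.1641  (Visa)
  w_3 = 0.383301·1.3648 + -0.045969·9.3519 = 0.0932  (Merck)
  w_4 = 0.383301·2.5031 + -0.045969·21.4052 = -0.0245  (GE)
Σw_i=1.0000  μᵀw=0.1890
σ²=wᵀΣw=λ₁·μ_p+λ₂ = 0.383301·0.189 + -0.045969 = 0.026475 ≈ 0.0265


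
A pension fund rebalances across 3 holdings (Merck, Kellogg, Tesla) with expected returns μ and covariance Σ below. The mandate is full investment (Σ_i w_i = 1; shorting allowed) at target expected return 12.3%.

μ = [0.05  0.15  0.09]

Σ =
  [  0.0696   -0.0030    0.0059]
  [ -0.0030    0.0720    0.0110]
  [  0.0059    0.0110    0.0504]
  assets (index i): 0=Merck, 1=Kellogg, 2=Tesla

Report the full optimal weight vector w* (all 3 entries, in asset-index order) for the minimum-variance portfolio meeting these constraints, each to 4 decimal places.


0.0888  0.6092  0.3020

p=Σ⁻¹μ = [0.6919  1.9156  1.2866]
q=Σ⁻¹𝟙 = [13.5639  12.0677  15.6196]
a=μᵀp=0.437731  b=𝟙ᵀp=3.894118  c=𝟙ᵀq=41.251228  D=ac−b²=2.892768
λ₁=(c·0.123−b)/D = (41.251228·0.123−3.894118)/2.892768 = 0.407839
λ₂=(a−b·0.123)/D = (0.437731−3.894118·0.123)/2.892768 = -0.014258
w* = 0.407839·p + -0.014258·q:
  w_0 = 0.407839·0.6919 + -0.014258·13.5639 = 0.0888  (Merck)
  w_1 = 0.407839·1.9156 + -0.014258·12.0677 = 0.6092  (Kellogg)
  w_2 = 0.407839·1.2866 + -0.014258·15.6196 = 0.3020  (Tesla)
Σw_i=1.0000  μᵀw=0.1230
σ²=wᵀΣw=λ₁·μ_p+λ₂ = 0.407839·0.123 + -0.014258 = 0.035906 ≈ 0.0359


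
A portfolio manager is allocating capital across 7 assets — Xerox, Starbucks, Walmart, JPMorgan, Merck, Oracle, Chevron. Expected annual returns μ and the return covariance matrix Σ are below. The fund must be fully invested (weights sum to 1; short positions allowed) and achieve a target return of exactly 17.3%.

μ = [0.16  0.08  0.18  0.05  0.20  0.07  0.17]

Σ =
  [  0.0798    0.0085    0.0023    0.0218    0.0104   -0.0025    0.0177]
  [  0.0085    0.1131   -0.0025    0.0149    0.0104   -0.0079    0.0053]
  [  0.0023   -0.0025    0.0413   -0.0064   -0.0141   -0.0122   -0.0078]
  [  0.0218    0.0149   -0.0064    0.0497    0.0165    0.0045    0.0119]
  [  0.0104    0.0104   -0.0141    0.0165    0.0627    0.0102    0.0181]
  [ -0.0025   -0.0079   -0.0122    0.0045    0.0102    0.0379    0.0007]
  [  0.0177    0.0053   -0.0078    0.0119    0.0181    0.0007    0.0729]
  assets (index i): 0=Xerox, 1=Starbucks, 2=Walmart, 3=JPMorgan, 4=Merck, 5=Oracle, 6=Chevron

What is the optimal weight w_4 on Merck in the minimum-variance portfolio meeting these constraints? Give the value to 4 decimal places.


p=Σ⁻¹μ = [1.1644  0.6932  6.7713  -0.7730  3.4983  3.3622  1.9487]
q=Σ⁻¹𝟙 = [4.4270  9.1019  43.4481  11.1516  10.9642  38.0691  11.7214]
a=μᵀp=2.688223  b=𝟙ᵀp=16.665031  c=𝟙ᵀq=128.883357  D=ac−b²=68.743997
λ₁=(c·0.173−b)/D = (128.883357·0.173−16.665031)/68.743997 = 0.081924
λ₂=(a−b·0.173)/D = (2.688223−16.665031·0.173)/68.743997 = -0.002834
w* = 0.081924·p + -0.002834·q:
  w_0 = 0.081924·1.1644 + -0.002834·4.4270 = 0.0828  (Xerox)
  w_1 = 0.081924·0.6932 + -0.002834·9.1019 = 0.0310  (Starbucks)
  w_2 = 0.081924·6.7713 + -0.002834·43.4481 = 0.4316  (Walmart)
  w_3 = 0.081924·-0.7730 + -0.002834·11.1516 = -0.0949  (JPMorgan)
  w_4 = 0.081924·3.4983 + -0.002834·10.9642 = 0.2555  (Merck)
  w_5 = 0.081924·3.3622 + -0.002834·38.0691 = 0.1676  (Oracle)
  w_6 = 0.081924·1.9487 + -0.002834·11.7214 = 0.1264  (Chevron)
Σw_i=1.0000  μᵀw=0.1730
σ²=wᵀΣw=λ₁·μ_p+λ₂ = 0.081924·0.173 + -0.002834 = 0.011339 ≈ 0.0113

0.2555


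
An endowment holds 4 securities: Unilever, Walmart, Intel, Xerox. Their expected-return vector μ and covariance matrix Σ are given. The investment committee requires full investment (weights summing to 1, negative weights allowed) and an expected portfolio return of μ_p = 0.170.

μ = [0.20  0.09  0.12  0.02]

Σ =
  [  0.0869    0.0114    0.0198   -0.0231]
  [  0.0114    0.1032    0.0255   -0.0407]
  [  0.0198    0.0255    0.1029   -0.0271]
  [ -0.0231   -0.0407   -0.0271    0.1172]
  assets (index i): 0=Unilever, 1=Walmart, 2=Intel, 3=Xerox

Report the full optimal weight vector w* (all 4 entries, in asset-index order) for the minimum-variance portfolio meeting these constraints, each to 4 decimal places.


g=Σ⁻¹μ = [2.3005  0.8562  0.8029  1.1071]
h=Σ⁻¹𝟙 = [12.4736  13.0826  8.6967  17.5451]
a=μᵀg=0.655649  b=𝟙ᵀg=5.066651  c=𝟙ᵀh=51.797877  D=ac−b²=8.290266
λ₁=(c·0.170−b)/D = (51.797877·0.170−5.066651)/8.290266 = 0.451009
λ₂=(a−b·0.170)/D = (0.655649−5.066651·0.170)/8.290266 = -0.024810
w* = 0.451009·g + -0.024810·h:
  w_0 = 0.451009·2.3005 + -0.024810·12.4736 = 0.7281  (Unilever)
  w_1 = 0.451009·0.8562 + -0.024810·13.0826 = 0.0616  (Walmart)
  w_2 = 0.451009·0.8029 + -0.024810·8.6967 = 0.1464  (Intel)
  w_3 = 0.451009·1.1071 + -0.024810·17.5451 = 0.0640  (Xerox)
Σw_i=1.0000  μᵀw=0.1700
σ²=wᵀΣw=λ₁·μ_p+λ₂ = 0.451009·0.170 + -0.024810 = 0.051862 ≈ 0.0519

0.7281  0.0616  0.1464  0.0640


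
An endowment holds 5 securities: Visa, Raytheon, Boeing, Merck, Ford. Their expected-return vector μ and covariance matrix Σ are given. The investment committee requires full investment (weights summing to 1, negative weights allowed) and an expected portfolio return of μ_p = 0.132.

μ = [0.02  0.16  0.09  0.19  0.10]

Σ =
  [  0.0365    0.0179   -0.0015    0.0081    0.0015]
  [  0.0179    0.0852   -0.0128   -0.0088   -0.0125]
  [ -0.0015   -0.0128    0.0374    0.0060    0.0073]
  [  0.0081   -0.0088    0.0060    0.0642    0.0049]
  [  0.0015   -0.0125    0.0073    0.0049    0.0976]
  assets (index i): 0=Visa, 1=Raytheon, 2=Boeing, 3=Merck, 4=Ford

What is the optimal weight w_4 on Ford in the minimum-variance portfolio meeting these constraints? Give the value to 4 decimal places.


x=Σ⁻¹μ = [-1.6409  3.1205  2.6734  3.2615  1.0858]
y=Σ⁻¹𝟙 = [18.3153  14.7879  28.8474  11.9017  9.1032]
a=μᵀx=1.435336  b=𝟙ᵀx=8.500279  c=𝟙ᵀy=82.955540  D=ac−b²=46.814359
λ₁=(c·0.132−b)/D = (82.955540·0.132−8.500279)/46.814359 = 0.052331
λ₂=(a−b·0.132)/D = (1.435336−8.500279·0.132)/46.814359 = 0.006692
w* = 0.052331·x + 0.006692·y:
  w_0 = 0.052331·-1.6409 + 0.006692·18.3153 = 0.0367  (Visa)
  w_1 = 0.052331·3.1205 + 0.006692·14.7879 = 0.2623  (Raytheon)
  w_2 = 0.052331·2.6734 + 0.006692·28.8474 = 0.3330  (Boeing)
  w_3 = 0.052331·3.2615 + 0.006692·11.9017 = 0.2503  (Merck)
  w_4 = 0.052331·1.0858 + 0.006692·9.1032 = 0.1177  (Ford)
Σw_i=1.0000  μᵀw=0.1320
σ²=wᵀΣw=λ₁·μ_p+λ₂ = 0.052331·0.132 + 0.006692 = 0.013600 ≈ 0.0136

0.1177


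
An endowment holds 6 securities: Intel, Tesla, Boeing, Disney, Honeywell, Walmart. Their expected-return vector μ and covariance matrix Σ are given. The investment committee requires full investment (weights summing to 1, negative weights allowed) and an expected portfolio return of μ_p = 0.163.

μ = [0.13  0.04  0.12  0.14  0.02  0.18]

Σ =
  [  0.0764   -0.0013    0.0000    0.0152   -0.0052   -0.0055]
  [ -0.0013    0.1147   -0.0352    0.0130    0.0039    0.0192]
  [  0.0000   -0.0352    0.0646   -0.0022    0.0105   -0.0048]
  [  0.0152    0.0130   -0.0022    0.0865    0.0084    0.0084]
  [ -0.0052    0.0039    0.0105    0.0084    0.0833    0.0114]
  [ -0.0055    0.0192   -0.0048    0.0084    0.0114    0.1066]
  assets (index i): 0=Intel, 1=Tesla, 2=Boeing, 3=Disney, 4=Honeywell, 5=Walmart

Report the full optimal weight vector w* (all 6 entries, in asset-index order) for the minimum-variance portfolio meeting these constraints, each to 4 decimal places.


u=Σ⁻¹μ = [1.5800  0.7220  2.4748  1.1651  -0.3569  1.6978]
v=Σ⁻¹𝟙 = [13.1113  13.5227  22.3492  6.3326  7.7352  7.3019]
a=μᵀu=0.992843  b=𝟙ᵀu=7.282891  c=𝟙ᵀv=70.352864  D=ac−b²=16.808852
λ₁=(c·0.163−b)/D = (70.352864·0.163−7.282891)/16.808852 = 0.248954
λ₂=(a−b·0.163)/D = (0.992843−7.282891·0.163)/16.808852 = -0.011557
w* = 0.248954·u + -0.011557·v:
  w_0 = 0.248954·1.5800 + -0.011557·13.1113 = 0.2418  (Intel)
  w_1 = 0.248954·0.7220 + -0.011557·13.5227 = 0.0235  (Tesla)
  w_2 = 0.248954·2.4748 + -0.011557·22.3492 = 0.3578  (Boeing)
  w_3 = 0.248954·1.1651 + -0.011557·6.3326 = 0.2169  (Disney)
  w_4 = 0.248954·-0.3569 + -0.011557·7.7352 = -0.1782  (Honeywell)
  w_5 = 0.248954·1.6978 + -0.011557·7.3019 = 0.3383  (Walmart)
Σw_i=1.0000  μᵀw=0.1630
σ²=wᵀΣw=λ₁·μ_p+λ₂ = 0.248954·0.163 + -0.011557 = 0.029022 ≈ 0.0290

0.2418  0.0235  0.3578  0.2169  -0.1782  0.3383


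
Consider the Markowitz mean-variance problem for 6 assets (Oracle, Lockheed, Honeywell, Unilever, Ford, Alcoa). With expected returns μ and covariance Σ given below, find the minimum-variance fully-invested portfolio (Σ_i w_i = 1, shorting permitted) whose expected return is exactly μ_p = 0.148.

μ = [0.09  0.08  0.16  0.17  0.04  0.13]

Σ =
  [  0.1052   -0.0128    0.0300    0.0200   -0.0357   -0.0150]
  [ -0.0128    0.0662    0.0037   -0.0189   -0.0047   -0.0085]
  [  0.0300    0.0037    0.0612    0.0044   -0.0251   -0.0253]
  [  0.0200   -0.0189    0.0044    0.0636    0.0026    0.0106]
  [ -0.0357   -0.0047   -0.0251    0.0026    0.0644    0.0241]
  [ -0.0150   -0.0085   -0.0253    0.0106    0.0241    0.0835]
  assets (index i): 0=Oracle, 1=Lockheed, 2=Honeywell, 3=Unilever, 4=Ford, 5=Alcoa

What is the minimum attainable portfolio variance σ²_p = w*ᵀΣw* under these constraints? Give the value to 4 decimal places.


0.0155

x=Σ⁻¹μ = [0.4417  2.1979  3.6136  2.5087  1.5100  2.2006]
y=Σ⁻¹𝟙 = [14.9805  24.2507  24.5918  12.9041  29.2357  14.5108]
a=μᵀx=1.566722  b=𝟙ᵀx=12.472498  c=𝟙ᵀy=120.473438  D=ac−b²=33.185113
λ₁=(c·0.148−b)/D = (120.473438·0.148−12.472498)/33.185113 = 0.161445
λ₂=(a−b·0.148)/D = (1.566722−12.472498·0.148)/33.185113 = -0.008414
w* = 0.161445·x + -0.008414·y:
  w_0 = 0.161445·0.4417 + -0.008414·14.9805 = -0.0547  (Oracle)
  w_1 = 0.161445·2.1979 + -0.008414·24.2507 = 0.1508  (Lockheed)
  w_2 = 0.161445·3.6136 + -0.008414·24.5918 = 0.3765  (Honeywell)
  w_3 = 0.161445·2.5087 + -0.008414·12.9041 = 0.2964  (Unilever)
  w_4 = 0.161445·1.5100 + -0.008414·29.2357 = -0.0022  (Ford)
  w_5 = 0.161445·2.2006 + -0.008414·14.5108 = 0.2332  (Alcoa)
Σw_i=1.0000  μᵀw=0.1480
σ²=wᵀΣw=λ₁·μ_p+λ₂ = 0.161445·0.148 + -0.008414 = 0.015480 ≈ 0.0155


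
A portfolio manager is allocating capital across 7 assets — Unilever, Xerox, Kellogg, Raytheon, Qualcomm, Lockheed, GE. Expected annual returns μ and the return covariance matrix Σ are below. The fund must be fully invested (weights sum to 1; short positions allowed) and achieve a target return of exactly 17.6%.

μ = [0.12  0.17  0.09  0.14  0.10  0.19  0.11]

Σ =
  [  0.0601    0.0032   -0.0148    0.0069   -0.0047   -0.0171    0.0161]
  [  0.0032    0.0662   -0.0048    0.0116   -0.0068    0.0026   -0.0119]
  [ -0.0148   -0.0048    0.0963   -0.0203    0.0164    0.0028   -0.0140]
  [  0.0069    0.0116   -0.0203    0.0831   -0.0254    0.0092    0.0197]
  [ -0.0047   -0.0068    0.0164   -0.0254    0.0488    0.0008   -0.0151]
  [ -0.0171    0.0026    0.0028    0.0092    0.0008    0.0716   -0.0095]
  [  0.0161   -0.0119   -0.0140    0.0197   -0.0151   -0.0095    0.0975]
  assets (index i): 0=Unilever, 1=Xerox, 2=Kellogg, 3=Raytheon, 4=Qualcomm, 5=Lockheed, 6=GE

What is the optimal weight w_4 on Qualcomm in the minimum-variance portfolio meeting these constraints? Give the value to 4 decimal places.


g=Σ⁻¹μ = [2.6930  2.7922  1.4039  1.7703  3.6327  3.1024  1.7331]
h=Σ⁻¹𝟙 = [20.8855  17.6087  13.8442  15.8919  32.7776  17.2886  14.4945]
a=μᵀg=2.315394  b=𝟙ᵀg=17.127591  c=𝟙ᵀh=132.791150  D=ac−b²=14.109415
λ₁=(c·0.176−b)/D = (132.791150·0.176−17.127591)/14.109415 = 0.442517
λ₂=(a−b·0.176)/D = (2.315394−17.127591·0.176)/14.109415 = -0.049546
w* = 0.442517·g + -0.049546·h:
  w_0 = 0.442517·2.6930 + -0.049546·20.8855 = 0.1569  (Unilever)
  w_1 = 0.442517·2.7922 + -0.049546·17.6087 = 0.3632  (Xerox)
  w_2 = 0.442517·1.4039 + -0.049546·13.8442 = -0.0647  (Kellogg)
  w_3 = 0.442517·1.7703 + -0.049546·15.8919 = -0.0040  (Raytheon)
  w_4 = 0.442517·3.6327 + -0.049546·32.7776 = -0.0165  (Qualcomm)
  w_5 = 0.442517·3.1024 + -0.049546·17.2886 = 0.5163  (Lockheed)
  w_6 = 0.442517·1.7331 + -0.049546·14.4945 = 0.0488  (GE)
Σw_i=1.0000  μᵀw=0.1760
σ²=wᵀΣw=λ₁·μ_p+λ₂ = 0.442517·0.176 + -0.049546 = 0.028337 ≈ 0.0283

-0.0165


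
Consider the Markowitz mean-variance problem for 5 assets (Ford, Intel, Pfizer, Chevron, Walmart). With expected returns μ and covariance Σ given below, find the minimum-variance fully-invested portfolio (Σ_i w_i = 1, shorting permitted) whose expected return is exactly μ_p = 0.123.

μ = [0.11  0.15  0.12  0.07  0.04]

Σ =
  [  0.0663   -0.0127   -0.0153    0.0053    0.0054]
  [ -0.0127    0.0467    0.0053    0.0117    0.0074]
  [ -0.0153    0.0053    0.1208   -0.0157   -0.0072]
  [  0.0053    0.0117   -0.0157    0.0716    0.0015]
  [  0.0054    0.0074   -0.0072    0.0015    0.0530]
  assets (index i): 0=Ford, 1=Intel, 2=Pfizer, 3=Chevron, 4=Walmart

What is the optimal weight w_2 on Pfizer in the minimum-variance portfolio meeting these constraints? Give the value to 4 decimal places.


x=Σ⁻¹μ = [2.5927  3.6413  1.2296  0.4575  0.1362]
y=Σ⁻¹𝟙 = [19.5645  19.9782  12.3106  11.6299  15.4284]
a=μᵀx=1.016420  b=𝟙ᵀx=8.057328  c=𝟙ᵀy=78.911581  D=ac−b²=15.286790
λ₁=(c·0.123−b)/D = (78.911581·0.123−8.057328)/15.286790 = 0.107858
λ₂=(a−b·0.123)/D = (1.016420−8.057328·0.123)/15.286790 = 0.001660
w* = 0.107858·x + 0.001660·y:
  w_0 = 0.107858·2.5927 + 0.001660·19.5645 = 0.3121  (Ford)
  w_1 = 0.107858·3.6413 + 0.001660·19.9782 = 0.4259  (Intel)
  w_2 = 0.107858·1.2296 + 0.001660·12.3106 = 0.1530  (Pfizer)
  w_3 = 0.107858·0.4575 + 0.001660·11.6299 = 0.0686  (Chevron)
  w_4 = 0.107858·0.1362 + 0.001660·15.4284 = 0.0403  (Walmart)
Σw_i=1.0000  μᵀw=0.1230
σ²=wᵀΣw=λ₁·μ_p+λ₂ = 0.107858·0.123 + 0.001660 = 0.014926 ≈ 0.0149

0.1530


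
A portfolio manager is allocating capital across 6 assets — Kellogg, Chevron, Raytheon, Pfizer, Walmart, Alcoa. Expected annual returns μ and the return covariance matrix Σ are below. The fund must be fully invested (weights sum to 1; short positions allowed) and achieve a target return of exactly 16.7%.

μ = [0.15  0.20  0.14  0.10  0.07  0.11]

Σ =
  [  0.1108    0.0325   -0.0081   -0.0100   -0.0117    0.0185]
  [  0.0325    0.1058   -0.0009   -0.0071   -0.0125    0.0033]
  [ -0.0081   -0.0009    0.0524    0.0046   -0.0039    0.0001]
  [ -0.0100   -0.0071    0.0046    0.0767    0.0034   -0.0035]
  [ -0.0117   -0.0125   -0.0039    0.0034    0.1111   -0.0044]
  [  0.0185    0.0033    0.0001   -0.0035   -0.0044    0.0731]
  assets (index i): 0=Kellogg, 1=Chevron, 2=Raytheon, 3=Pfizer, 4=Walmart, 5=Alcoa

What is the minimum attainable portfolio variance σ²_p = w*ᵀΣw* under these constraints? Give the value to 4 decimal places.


x=Σ⁻¹μ = [1.0684  1.7670  2.8154  1.4500  1.0467  1.2832]
y=Σ⁻¹𝟙 = [8.2425  9.0042  20.1461  13.7921  11.6630  12.5222]
a=μᵀx=1.267248  b=𝟙ᵀx=9.430732  c=𝟙ᵀy=75.370163  D=ac−b²=6.574010
λ₁=(c·0.167−b)/D = (75.370163·0.167−9.430732)/6.574010 = 0.480085
λ₂=(a−b·0.167)/D = (1.267248−9.430732·0.167)/6.574010 = -0.046803
w* = 0.480085·x + -0.046803·y:
  w_0 = 0.480085·1.0684 + -0.046803·8.2425 = 0.1272  (Kellogg)
  w_1 = 0.480085·1.7670 + -0.046803·9.0042 = 0.4269  (Chevron)
  w_2 = 0.480085·2.8154 + -0.046803·20.1461 = 0.4087  (Raytheon)
  w_3 = 0.480085·1.4500 + -0.046803·13.7921 = 0.0506  (Pfizer)
  w_4 = 0.480085·1.0467 + -0.046803·11.6630 = -0.0434  (Walmart)
  w_5 = 0.480085·1.2832 + -0.046803·12.5222 = 0.0300  (Alcoa)
Σw_i=1.0000  μᵀw=0.1670
σ²=wᵀΣw=λ₁·μ_p+λ₂ = 0.480085·0.167 + -0.046803 = 0.033371 ≈ 0.0334

0.0334


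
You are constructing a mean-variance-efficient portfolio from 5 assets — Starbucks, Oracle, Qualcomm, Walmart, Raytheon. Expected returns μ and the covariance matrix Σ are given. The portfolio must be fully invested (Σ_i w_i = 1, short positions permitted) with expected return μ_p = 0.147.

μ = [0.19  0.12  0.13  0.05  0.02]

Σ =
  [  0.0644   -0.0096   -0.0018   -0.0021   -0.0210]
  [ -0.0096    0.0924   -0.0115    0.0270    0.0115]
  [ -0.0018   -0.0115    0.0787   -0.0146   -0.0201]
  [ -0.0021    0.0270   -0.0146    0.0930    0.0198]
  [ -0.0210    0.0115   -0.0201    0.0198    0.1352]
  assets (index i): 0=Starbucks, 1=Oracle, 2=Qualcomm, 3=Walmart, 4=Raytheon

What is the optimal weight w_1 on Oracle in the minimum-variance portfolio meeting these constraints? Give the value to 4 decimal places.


g=Σ⁻¹μ = [3.5612  1.7625  2.2590  0.2809  0.8459]
h=Σ⁻¹𝟙 = [21.8053  11.5983  19.3957  8.4877  11.4373]
a=μᵀg=1.212749  b=𝟙ᵀg=8.709386  c=𝟙ᵀh=72.724391  D=ac−b²=12.342990
λ₁=(c·0.147−b)/D = (72.724391·0.147−8.709386)/12.342990 = 0.160504
λ₂=(a−b·0.147)/D = (1.212749−8.709386·0.147)/12.342990 = -0.005471
w* = 0.160504·g + -0.005471·h:
  w_0 = 0.160504·3.5612 + -0.005471·21.8053 = 0.4523  (Starbucks)
  w_1 = 0.160504·1.7625 + -0.005471·11.5983 = 0.2194  (Oracle)
  w_2 = 0.160504·2.2590 + -0.005471·19.3957 = 0.2565  (Qualcomm)
  w_3 = 0.160504·0.2809 + -0.005471·8.4877 = -0.0014  (Walmart)
  w_4 = 0.160504·0.8459 + -0.005471·11.4373 = 0.0732  (Raytheon)
Σw_i=1.0000  μᵀw=0.1470
σ²=wᵀΣw=λ₁·μ_p+λ₂ = 0.160504·0.147 + -0.005471 = 0.018123 ≈ 0.0181

0.2194


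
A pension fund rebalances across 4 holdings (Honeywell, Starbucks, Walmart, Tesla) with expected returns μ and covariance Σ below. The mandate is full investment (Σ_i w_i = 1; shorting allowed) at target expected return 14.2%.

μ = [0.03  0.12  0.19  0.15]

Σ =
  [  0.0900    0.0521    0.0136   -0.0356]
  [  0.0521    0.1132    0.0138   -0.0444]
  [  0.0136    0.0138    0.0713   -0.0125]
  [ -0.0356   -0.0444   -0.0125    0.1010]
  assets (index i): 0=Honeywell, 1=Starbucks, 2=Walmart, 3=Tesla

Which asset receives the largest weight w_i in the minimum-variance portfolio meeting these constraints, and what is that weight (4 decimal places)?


Tesla (0.3653)

u=Σ⁻¹μ = [-0.0967  1.7750  2.7915  2.5768]
v=Σ⁻¹𝟙 = [11.2547  9.7946  13.4610  19.8397]
a=μᵀu=1.126997  b=𝟙ᵀu=7.046536  c=𝟙ᵀv=54.350020  D=ac−b²=11.598631
λ₁=(c·0.142−b)/D = (54.350020·0.142−7.046536)/11.598631 = 0.057866
λ₂=(a−b·0.142)/D = (1.126997−7.046536·0.142)/11.598631 = 0.010897
w* = 0.057866·u + 0.010897·v:
  w_0 = 0.057866·-0.0967 + 0.010897·11.2547 = 0.1170  (Honeywell)
  w_1 = 0.057866·1.7750 + 0.010897·9.7946 = 0.2094  (Starbucks)
  w_2 = 0.057866·2.7915 + 0.010897·13.4610 = 0.3082  (Walmart)
  w_3 = 0.057866·2.5768 + 0.010897·19.8397 = 0.3653  (Tesla)
Σw_i=1.0000  μᵀw=0.1420
σ²=wᵀΣw=λ₁·μ_p+λ₂ = 0.057866·0.142 + 0.010897 = 0.019114 ≈ 0.0191


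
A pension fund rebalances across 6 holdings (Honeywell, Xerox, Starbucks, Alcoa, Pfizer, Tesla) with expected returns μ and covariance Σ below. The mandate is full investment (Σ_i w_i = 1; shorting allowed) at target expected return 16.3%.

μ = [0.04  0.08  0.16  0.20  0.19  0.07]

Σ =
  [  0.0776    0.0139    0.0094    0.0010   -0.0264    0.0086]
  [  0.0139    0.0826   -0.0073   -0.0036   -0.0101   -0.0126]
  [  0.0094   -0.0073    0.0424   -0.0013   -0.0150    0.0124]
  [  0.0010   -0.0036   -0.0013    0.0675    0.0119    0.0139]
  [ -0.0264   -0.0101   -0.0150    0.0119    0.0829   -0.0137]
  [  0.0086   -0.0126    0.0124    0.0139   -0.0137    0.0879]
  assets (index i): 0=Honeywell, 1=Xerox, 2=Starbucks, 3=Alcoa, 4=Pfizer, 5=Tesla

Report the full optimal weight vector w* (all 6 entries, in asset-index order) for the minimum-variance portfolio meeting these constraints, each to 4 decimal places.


g=Σ⁻¹μ = [0.6216  1.8976  5.1038  2.4747  3.3587  0.4197]
h=Σ⁻¹𝟙 = [13.0662  17.4955  29.3814  9.6820  24.0464  10.6781]
a=μᵀg=2.155744  b=𝟙ᵀg=13.875994  c=𝟙ᵀh=104.349594  D=ac−b²=32.407771
λ₁=(c·0.163−b)/D = (104.349594·0.163−13.875994)/32.407771 = 0.096674
λ₂=(a−b·0.163)/D = (2.155744−13.875994·0.163)/32.407771 = -0.003272
w* = 0.096674·g + -0.003272·h:
  w_0 = 0.096674·0.6216 + -0.003272·13.0662 = 0.0173  (Honeywell)
  w_1 = 0.096674·1.8976 + -0.003272·17.4955 = 0.1262  (Xerox)
  w_2 = 0.096674·5.1038 + -0.003272·29.3814 = 0.3973  (Starbucks)
  w_3 = 0.096674·2.4747 + -0.003272·9.6820 = 0.2076  (Alcoa)
  w_4 = 0.096674·3.3587 + -0.003272·24.0464 = 0.2460  (Pfizer)
  w_5 = 0.096674·0.4197 + -0.003272·10.6781 = 0.0056  (Tesla)
Σw_i=1.0000  μᵀw=0.1630
σ²=wᵀΣw=λ₁·μ_p+λ₂ = 0.096674·0.163 + -0.003272 = 0.012486 ≈ 0.0125

0.0173  0.1262  0.3973  0.2076  0.2460  0.0056


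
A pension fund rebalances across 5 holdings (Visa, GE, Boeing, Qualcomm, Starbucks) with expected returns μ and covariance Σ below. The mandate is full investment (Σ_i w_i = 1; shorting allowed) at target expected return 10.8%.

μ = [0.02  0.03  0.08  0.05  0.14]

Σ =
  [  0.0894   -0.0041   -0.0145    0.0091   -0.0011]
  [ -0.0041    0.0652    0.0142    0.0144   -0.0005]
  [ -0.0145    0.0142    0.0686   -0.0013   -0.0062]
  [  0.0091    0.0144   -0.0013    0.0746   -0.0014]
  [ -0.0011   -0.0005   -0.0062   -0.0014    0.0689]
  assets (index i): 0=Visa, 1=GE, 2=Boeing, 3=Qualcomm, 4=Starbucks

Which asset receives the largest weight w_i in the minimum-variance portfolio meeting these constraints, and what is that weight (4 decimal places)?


Starbucks (0.5397)

x=Σ⁻¹μ = [0.4196  0.0359  1.4577  0.6785  2.1838]
y=Σ⁻¹𝟙 = [13.5650  10.3262  16.9988  10.3636  16.5455]
a=μᵀx=0.465747  b=𝟙ᵀx=4.775539  c=𝟙ᵀy=67.799094  D=ac−b²=8.771424
λ₁=(c·0.108−b)/D = (67.799094·0.108−4.775539)/8.771424 = 0.290348
λ₂=(a−b·0.108)/D = (0.465747−4.775539·0.108)/8.771424 = -0.005702
w* = 0.290348·x + -0.005702·y:
  w_0 = 0.290348·0.4196 + -0.005702·13.5650 = 0.0445  (Visa)
  w_1 = 0.290348·0.0359 + -0.005702·10.3262 = -0.0484  (GE)
  w_2 = 0.290348·1.4577 + -0.005702·16.9988 = 0.3263  (Boeing)
  w_3 = 0.290348·0.6785 + -0.005702·10.3636 = 0.1379  (Qualcomm)
  w_4 = 0.290348·2.1838 + -0.005702·16.5455 = 0.5397  (Starbucks)
Σw_i=1.0000  μᵀw=0.1080
σ²=wᵀΣw=λ₁·μ_p+λ₂ = 0.290348·0.108 + -0.005702 = 0.025656 ≈ 0.0257


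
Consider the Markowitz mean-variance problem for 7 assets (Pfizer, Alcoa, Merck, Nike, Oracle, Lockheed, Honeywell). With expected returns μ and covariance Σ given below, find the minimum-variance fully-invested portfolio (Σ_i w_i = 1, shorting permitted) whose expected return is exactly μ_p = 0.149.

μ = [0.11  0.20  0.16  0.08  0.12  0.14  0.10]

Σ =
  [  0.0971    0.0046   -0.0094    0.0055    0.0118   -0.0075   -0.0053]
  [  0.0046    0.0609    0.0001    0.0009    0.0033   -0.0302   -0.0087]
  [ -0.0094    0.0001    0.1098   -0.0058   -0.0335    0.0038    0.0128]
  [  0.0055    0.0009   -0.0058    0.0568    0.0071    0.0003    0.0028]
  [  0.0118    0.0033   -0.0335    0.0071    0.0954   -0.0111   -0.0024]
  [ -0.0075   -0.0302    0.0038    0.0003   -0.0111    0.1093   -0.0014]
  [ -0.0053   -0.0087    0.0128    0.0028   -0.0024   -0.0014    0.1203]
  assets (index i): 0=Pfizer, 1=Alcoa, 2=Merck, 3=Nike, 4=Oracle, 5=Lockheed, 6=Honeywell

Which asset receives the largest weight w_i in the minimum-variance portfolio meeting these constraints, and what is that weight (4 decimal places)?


Alcoa (0.3145)

x=Σ⁻¹μ = [1.0791  4.5976  1.9739  1.1262  1.9224  2.7622  1.0456]
y=Σ⁻¹𝟙 = [9.6916  24.7739  13.3906  15.3074  14.2837  17.7207  9.2413]
a=μᵀx=2.166098  b=𝟙ᵀx=14.507005  c=𝟙ᵀy=104.409125  D=ac−b²=15.707176
λ₁=(c·0.149−b)/D = (104.409125·0.149−14.507005)/15.707176 = 0.066846
λ₂=(a−b·0.149)/D = (2.166098−14.507005·0.149)/15.707176 = 0.000290
w* = 0.066846·x + 0.000290·y:
  w_0 = 0.066846·1.0791 + 0.000290·9.6916 = 0.0749  (Pfizer)
  w_1 = 0.066846·4.5976 + 0.000290·24.7739 = 0.3145  (Alcoa)
  w_2 = 0.066846·1.9739 + 0.000290·13.3906 = 0.1358  (Merck)
  w_3 = 0.066846·1.1262 + 0.000290·15.3074 = 0.0797  (Nike)
  w_4 = 0.066846·1.9224 + 0.000290·14.2837 = 0.1326  (Oracle)
  w_5 = 0.066846·2.7622 + 0.000290·17.7207 = 0.1898  (Lockheed)
  w_6 = 0.066846·1.0456 + 0.000290·9.2413 = 0.0726  (Honeywell)
Σw_i=1.0000  μᵀw=0.1490
σ²=wᵀΣw=λ₁·μ_p+λ₂ = 0.066846·0.149 + 0.000290 = 0.010250 ≈ 0.0102


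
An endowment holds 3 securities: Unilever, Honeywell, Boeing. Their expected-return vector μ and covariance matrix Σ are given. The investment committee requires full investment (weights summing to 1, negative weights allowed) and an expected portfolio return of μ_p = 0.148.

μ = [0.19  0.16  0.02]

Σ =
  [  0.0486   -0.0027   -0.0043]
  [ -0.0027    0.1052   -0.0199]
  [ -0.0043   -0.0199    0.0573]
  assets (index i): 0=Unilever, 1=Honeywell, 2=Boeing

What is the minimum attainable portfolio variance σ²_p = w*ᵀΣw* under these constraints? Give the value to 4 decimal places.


x=Σ⁻¹μ = [4.1295  1.8747  1.3100]
y=Σ⁻¹𝟙 = [23.5460  14.7121  24.3284]
a=μᵀx=1.110762  b=𝟙ᵀx=7.314236  c=𝟙ᵀy=62.586459  D=ac−b²=16.020617
λ₁=(c·0.148−b)/D = (62.586459·0.148−7.314236)/16.020617 = 0.121628
λ₂=(a−b·0.148)/D = (1.110762−7.314236·0.148)/16.020617 = 0.001764
w* = 0.121628·x + 0.001764·y:
  w_0 = 0.121628·4.1295 + 0.001764·23.5460 = 0.5438  (Unilever)
  w_1 = 0.121628·1.8747 + 0.001764·14.7121 = 0.2540  (Honeywell)
  w_2 = 0.121628·1.3100 + 0.001764·24.3284 = 0.2022  (Boeing)
Σw_i=1.0000  μᵀw=0.1480
σ²=wᵀΣw=λ₁·μ_p+λ₂ = 0.121628·0.148 + 0.001764 = 0.019765 ≈ 0.0198

0.0198


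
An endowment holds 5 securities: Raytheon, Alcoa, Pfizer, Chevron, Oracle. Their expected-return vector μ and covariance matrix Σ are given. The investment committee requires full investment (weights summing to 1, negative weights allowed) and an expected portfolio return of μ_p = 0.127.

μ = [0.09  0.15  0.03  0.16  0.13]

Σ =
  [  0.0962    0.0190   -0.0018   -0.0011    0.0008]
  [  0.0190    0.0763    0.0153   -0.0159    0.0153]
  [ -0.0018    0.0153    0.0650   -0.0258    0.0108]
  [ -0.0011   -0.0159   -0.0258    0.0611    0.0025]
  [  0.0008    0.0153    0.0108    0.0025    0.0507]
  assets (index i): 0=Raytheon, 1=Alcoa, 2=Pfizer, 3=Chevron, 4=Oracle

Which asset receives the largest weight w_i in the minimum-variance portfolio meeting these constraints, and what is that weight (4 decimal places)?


g=Σ⁻¹μ = [0.5852  2.0293  1.1736  3.5908  1.5154]
h=Σ⁻¹𝟙 = [9.0599  10.1314  22.8087  28.3773  10.2656]
a=μᵀg=1.163800  b=𝟙ᵀg=8.894259  c=𝟙ᵀh=80.642883  D=ac−b²=14.744374
λ₁=(c·0.127−b)/D = (80.642883·0.127−8.894259)/14.744374 = 0.091383
λ₂=(a−b·0.127)/D = (1.163800−8.894259·0.127)/14.744374 = 0.002322
w* = 0.091383·g + 0.002322·h:
  w_0 = 0.091383·0.5852 + 0.002322·9.0599 = 0.0745  (Raytheon)
  w_1 = 0.091383·2.0293 + 0.002322·10.1314 = 0.2090  (Alcoa)
  w_2 = 0.091383·1.1736 + 0.002322·22.8087 = 0.1602  (Pfizer)
  w_3 = 0.091383·3.5908 + 0.002322·28.3773 = 0.3940  (Chevron)
  w_4 = 0.091383·1.5154 + 0.002322·10.2656 = 0.1623  (Oracle)
Σw_i=1.0000  μᵀw=0.1270
σ²=wᵀΣw=λ₁·μ_p+λ₂ = 0.091383·0.127 + 0.002322 = 0.013927 ≈ 0.0139

Chevron (0.3940)


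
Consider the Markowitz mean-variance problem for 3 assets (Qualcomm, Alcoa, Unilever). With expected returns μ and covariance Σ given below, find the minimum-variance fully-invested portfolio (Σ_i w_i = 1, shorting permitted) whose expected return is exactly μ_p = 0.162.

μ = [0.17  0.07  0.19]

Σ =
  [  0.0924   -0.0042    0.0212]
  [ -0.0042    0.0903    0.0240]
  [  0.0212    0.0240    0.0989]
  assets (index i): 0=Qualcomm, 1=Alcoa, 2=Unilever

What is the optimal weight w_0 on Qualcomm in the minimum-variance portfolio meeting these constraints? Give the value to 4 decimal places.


p=Σ⁻¹μ = [1.5194  0.4509  1.4860]
q=Σ⁻¹𝟙 = [10.0138  10.0728  5.5203]
a=μᵀp=0.572201  b=𝟙ᵀp=3.456302  c=𝟙ᵀq=25.606886  D=ac−b²=2.706266
λ₁=(c·0.162−b)/D = (25.606886·0.162−3.456302)/2.706266 = 0.255708
λ₂=(a−b·0.162)/D = (0.572201−3.456302·0.162)/2.706266 = 0.004538
w* = 0.255708·p + 0.004538·q:
  w_0 = 0.255708·1.5194 + 0.004538·10.0138 = 0.4340  (Qualcomm)
  w_1 = 0.255708·0.4509 + 0.004538·10.0728 = 0.1610  (Alcoa)
  w_2 = 0.255708·1.4860 + 0.004538·5.5203 = 0.4050  (Unilever)
Σw_i=1.0000  μᵀw=0.1620
σ²=wᵀΣw=λ₁·μ_p+λ₂ = 0.255708·0.162 + 0.004538 = 0.045962 ≈ 0.0460

0.4340


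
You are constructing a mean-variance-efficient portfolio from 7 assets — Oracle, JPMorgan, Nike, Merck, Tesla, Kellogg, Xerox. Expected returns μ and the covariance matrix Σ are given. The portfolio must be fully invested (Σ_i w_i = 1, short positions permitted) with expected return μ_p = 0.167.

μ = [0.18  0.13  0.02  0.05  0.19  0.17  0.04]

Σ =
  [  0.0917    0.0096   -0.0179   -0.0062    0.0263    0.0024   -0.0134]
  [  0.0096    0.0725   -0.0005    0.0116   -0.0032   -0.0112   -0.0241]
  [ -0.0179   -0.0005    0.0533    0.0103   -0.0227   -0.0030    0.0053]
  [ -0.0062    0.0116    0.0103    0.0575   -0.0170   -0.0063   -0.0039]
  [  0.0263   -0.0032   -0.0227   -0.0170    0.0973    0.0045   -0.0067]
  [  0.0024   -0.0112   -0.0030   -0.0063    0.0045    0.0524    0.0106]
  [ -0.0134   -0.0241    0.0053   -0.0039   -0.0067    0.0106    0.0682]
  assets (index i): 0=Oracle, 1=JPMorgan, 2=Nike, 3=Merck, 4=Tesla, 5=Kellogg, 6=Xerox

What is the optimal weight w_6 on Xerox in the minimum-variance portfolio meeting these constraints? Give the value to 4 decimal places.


p=Σ⁻¹μ = [1.6132  2.4709  1.6527  1.3635  2.1565  3.4896  1.3956]
q=Σ⁻¹𝟙 = [12.7814  20.5337  25.9958  18.8793  17.4176  20.7029  21.9829]
a=μᵀp=1.771606  b=𝟙ᵀp=14.142057  c=𝟙ᵀq=138.293484  D=ac−b²=45.003759
λ₁=(c·0.167−b)/D = (138.293484·0.167−14.142057)/45.003759 = 0.198938
λ₂=(a−b·0.167)/D = (1.771606−14.142057·0.167)/45.003759 = -0.013113
w* = 0.198938·p + -0.013113·q:
  w_0 = 0.198938·1.6132 + -0.013113·12.7814 = 0.1533  (Oracle)
  w_1 = 0.198938·2.4709 + -0.013113·20.5337 = 0.2223  (JPMorgan)
  w_2 = 0.198938·1.6527 + -0.013113·25.9958 = -0.0121  (Nike)
  w_3 = 0.198938·1.3635 + -0.013113·18.8793 = 0.0237  (Merck)
  w_4 = 0.198938·2.1565 + -0.013113·17.4176 = 0.2006  (Tesla)
  w_5 = 0.198938·3.4896 + -0.013113·20.7029 = 0.4227  (Kellogg)
  w_6 = 0.198938·1.3956 + -0.013113·21.9829 = -0.0106  (Xerox)
Σw_i=1.0000  μᵀw=0.1670
σ²=wᵀΣw=λ₁·μ_p+λ₂ = 0.198938·0.167 + -0.013113 = 0.020110 ≈ 0.0201

-0.0106
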